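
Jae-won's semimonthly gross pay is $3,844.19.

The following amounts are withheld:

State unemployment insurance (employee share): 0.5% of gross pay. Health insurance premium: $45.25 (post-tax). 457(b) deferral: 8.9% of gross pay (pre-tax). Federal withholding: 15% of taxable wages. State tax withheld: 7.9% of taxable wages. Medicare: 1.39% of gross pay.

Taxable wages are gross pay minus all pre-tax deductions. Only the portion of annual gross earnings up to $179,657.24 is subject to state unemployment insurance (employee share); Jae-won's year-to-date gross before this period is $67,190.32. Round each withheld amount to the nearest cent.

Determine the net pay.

457(b) deferral: $3,844.19 × 0.089 = $342.13
Taxable wages = $3,844.19 − $342.13 = $3,502.06
State tax withheld: $3,502.06 × 0.079 = $276.66
Federal withholding: $3,502.06 × 0.15 = $525.31
Medicare: $3,844.19 × 0.0139 = $53.43
State unemployment insurance (employee share): cap not yet reached, full $3,844.19 is subject → $3,844.19 × 0.005 = $19.22
Health insurance premium: $45.25
Total deductions = $342.13 + $276.66 + $525.31 + $53.43 + $19.22 + $45.25 = $1,262.00
Net pay = $3,844.19 − $1,262.00 = $2,582.19

$2,582.19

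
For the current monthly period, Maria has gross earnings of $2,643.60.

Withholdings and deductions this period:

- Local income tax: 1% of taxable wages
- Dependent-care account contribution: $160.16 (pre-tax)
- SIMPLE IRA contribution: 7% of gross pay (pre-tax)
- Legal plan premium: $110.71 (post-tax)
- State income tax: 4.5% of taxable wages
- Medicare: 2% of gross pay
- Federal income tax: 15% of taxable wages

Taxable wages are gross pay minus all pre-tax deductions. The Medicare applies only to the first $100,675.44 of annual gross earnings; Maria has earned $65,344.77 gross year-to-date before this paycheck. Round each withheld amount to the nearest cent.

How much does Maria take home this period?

$1,663.64

Dependent-care account contribution: $160.16
SIMPLE IRA contribution: $2,643.60 × 0.07 = $185.05
Pre-tax total = $160.16 + $185.05 = $345.21
Taxable wages = $2,643.60 − $345.21 = $2,298.39
Local income tax: $2,298.39 × 0.01 = $22.98
State income tax: $2,298.39 × 0.045 = $103.43
Federal income tax: $2,298.39 × 0.15 = $344.76
Medicare: cap not yet reached, full $2,643.60 is subject → $2,643.60 × 0.02 = $52.87
Legal plan premium: $110.71
Total deductions = $160.16 + $185.05 + $22.98 + $103.43 + $344.76 + $52.87 + $110.71 = $979.96
Net pay = $2,643.60 − $979.96 = $1,663.64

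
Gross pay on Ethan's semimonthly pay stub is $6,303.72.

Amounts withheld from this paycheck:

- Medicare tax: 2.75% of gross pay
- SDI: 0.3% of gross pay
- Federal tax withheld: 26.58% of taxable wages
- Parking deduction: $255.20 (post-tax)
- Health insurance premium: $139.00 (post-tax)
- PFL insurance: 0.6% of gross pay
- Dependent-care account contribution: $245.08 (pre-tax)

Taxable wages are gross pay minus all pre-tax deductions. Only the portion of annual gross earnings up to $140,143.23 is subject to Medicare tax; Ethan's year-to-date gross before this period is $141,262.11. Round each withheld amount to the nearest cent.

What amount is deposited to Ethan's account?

$3,997.32

Dependent-care account contribution: $245.08
Taxable wages = $6,303.72 − $245.08 = $6,058.64
Federal tax withheld: $6,058.64 × 0.2658 = $1,610.39
PFL insurance: $6,303.72 × 0.006 = $37.82
Medicare tax: annual cap $140,143.23 already reached (YTD $141,262.11), so $0.00
SDI: $6,303.72 × 0.003 = $18.91
Health insurance premium: $139.00
Parking deduction: $255.20
Total deductions = $245.08 + $1,610.39 + $37.82 + $0.00 + $18.91 + $139.00 + $255.20 = $2,306.40
Net pay = $6,303.72 − $2,306.40 = $3,997.32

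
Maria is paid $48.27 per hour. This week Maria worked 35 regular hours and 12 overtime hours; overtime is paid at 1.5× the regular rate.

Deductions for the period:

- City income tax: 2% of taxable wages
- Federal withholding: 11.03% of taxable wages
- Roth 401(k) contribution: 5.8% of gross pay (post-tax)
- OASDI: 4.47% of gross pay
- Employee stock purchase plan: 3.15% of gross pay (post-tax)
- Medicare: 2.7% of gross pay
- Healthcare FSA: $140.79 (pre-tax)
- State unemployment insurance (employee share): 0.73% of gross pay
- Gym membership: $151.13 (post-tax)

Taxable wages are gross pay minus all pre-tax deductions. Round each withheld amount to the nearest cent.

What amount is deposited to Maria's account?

$1,520.31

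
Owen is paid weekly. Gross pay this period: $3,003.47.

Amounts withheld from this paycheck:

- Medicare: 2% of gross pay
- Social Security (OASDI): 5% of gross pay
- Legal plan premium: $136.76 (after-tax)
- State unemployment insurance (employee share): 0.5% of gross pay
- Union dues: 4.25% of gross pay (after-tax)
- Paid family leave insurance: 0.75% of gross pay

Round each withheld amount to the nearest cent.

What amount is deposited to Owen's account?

State unemployment insurance (employee share): $3,003.47 × 0.005 = $15.02
Social Security (OASDI): $3,003.47 × 0.05 = $150.17
Medicare: $3,003.47 × 0.02 = $60.07
Paid family leave insurance: $3,003.47 × 0.0075 = $22.53
Union dues: $3,003.47 × 0.0425 = $127.65
Legal plan premium: $136.76
Total deductions = $15.02 + $150.17 + $60.07 + $22.53 + $127.65 + $136.76 = $512.20
Net pay = $3,003.47 − $512.20 = $2,491.27

$2,491.27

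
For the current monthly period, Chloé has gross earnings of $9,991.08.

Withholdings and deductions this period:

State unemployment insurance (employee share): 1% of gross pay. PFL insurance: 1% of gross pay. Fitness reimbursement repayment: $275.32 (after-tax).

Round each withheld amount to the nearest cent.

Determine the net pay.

State unemployment insurance (employee share): $9,991.08 × 0.01 = $99.91
PFL insurance: $9,991.08 × 0.01 = $99.91
Fitness reimbursement repayment: $275.32
Total deductions = $99.91 + $99.91 + $275.32 = $475.14
Net pay = $9,991.08 − $475.14 = $9,515.94

$9,515.94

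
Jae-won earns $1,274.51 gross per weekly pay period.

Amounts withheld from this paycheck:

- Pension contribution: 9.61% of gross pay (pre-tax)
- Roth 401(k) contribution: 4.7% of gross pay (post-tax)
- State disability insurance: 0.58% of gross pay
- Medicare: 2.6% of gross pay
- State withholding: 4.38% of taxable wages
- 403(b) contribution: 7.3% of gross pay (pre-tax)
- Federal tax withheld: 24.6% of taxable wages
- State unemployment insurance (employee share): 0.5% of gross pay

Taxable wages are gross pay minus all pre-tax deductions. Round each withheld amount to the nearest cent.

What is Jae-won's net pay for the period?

Pension contribution: $1,274.51 × 0.0961 = $122.48
403(b) contribution: $1,274.51 × 0.073 = $93.04
Pre-tax total = $122.48 + $93.04 = $215.52
Taxable wages = $1,274.51 − $215.52 = $1,058.99
Federal tax withheld: $1,058.99 × 0.246 = $260.51
State withholding: $1,058.99 × 0.0438 = $46.38
State disability insurance: $1,274.51 × 0.0058 = $7.39
Medicare: $1,274.51 × 0.026 = $33.14
State unemployment insurance (employee share): $1,274.51 × 0.005 = $6.37
Roth 401(k) contribution: $1,274.51 × 0.047 = $59.90
Total deductions = $122.48 + $93.04 + $260.51 + $46.38 + $7.39 + $33.14 + $6.37 + $59.90 = $629.21
Net pay = $1,274.51 − $629.21 = $645.30

$645.30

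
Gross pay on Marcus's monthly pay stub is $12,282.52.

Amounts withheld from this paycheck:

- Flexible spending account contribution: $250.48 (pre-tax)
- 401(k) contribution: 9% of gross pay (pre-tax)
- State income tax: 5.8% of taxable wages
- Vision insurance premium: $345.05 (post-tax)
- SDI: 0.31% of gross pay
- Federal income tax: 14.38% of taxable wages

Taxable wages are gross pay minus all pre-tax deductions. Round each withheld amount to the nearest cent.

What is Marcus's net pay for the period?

$8,338.49

401(k) contribution: $12,282.52 × 0.09 = $1,105.43
Flexible spending account contribution: $250.48
Pre-tax total = $1,105.43 + $250.48 = $1,355.91
Taxable wages = $12,282.52 − $1,355.91 = $10,926.61
State income tax: $10,926.61 × 0.058 = $633.74
Federal income tax: $10,926.61 × 0.1438 = $1,571.25
SDI: $12,282.52 × 0.0031 = $38.08
Vision insurance premium: $345.05
Total deductions = $1,105.43 + $250.48 + $633.74 + $1,571.25 + $38.08 + $345.05 = $3,944.03
Net pay = $12,282.52 − $3,944.03 = $8,338.49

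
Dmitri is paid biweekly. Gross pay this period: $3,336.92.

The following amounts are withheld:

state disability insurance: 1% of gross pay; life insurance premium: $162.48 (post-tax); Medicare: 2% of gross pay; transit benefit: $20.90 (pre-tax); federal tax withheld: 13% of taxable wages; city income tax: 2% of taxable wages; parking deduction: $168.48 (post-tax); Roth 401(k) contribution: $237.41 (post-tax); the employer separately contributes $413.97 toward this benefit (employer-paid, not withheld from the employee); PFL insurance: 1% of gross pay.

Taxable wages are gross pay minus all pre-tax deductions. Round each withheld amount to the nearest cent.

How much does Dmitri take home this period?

$2,116.77

Transit benefit: $20.90
Taxable wages = $3,336.92 − $20.90 = $3,316.02
Federal tax withheld: $3,316.02 × 0.13 = $431.08
City income tax: $3,316.02 × 0.02 = $66.32
PFL insurance: $3,336.92 × 0.01 = $33.37
Medicare: $3,336.92 × 0.02 = $66.74
State disability insurance: $3,336.92 × 0.01 = $33.37
Life insurance premium: $162.48
Parking deduction: $168.48
Roth 401(k) contribution: $237.41
(Employer's $413.97 toward Roth 401(k) contribution is not withheld from the employee.)
Total deductions = $20.90 + $431.08 + $66.32 + $33.37 + $66.74 + $33.37 + $162.48 + $168.48 + $237.41 = $1,220.15
Net pay = $3,336.92 − $1,220.15 = $2,116.77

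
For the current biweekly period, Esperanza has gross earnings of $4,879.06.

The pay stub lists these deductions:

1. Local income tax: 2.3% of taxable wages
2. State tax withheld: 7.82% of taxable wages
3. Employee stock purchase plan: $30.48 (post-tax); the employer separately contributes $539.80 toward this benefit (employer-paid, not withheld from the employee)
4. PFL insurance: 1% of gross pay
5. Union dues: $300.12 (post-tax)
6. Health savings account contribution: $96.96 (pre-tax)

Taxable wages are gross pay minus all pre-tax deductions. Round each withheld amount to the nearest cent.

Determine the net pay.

Health savings account contribution: $96.96
Taxable wages = $4,879.06 − $96.96 = $4,782.10
State tax withheld: $4,782.10 × 0.0782 = $373.96
Local income tax: $4,782.10 × 0.023 = $109.99
PFL insurance: $4,879.06 × 0.01 = $48.79
Employee stock purchase plan: $30.48
Union dues: $300.12
(Employer's $539.80 toward employee stock purchase plan is not withheld from the employee.)
Total deductions = $96.96 + $373.96 + $109.99 + $48.79 + $30.48 + $300.12 = $960.30
Net pay = $4,879.06 − $960.30 = $3,918.76

$3,918.76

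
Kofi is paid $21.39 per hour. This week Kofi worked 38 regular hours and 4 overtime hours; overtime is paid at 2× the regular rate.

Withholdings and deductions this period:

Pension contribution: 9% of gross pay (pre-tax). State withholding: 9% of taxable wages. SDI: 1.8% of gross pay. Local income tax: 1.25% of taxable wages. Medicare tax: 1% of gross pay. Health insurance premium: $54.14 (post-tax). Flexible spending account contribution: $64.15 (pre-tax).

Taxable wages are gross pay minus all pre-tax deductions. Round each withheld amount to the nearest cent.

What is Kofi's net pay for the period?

Regular pay: 38 × $21.39 = $812.82
Overtime pay: 4 × $21.39 × 2 = $171.12
Gross pay = $812.82 + $171.12 = $983.94
Pension contribution: $983.94 × 0.09 = $88.55
Flexible spending account contribution: $64.15
Pre-tax total = $88.55 + $64.15 = $152.70
Taxable wages = $983.94 − $152.70 = $831.24
Local income tax: $831.24 × 0.0125 = $10.39
State withholding: $831.24 × 0.09 = $74.81
Medicare tax: $983.94 × 0.01 = $9.84
SDI: $983.94 × 0.018 = $17.71
Health insurance premium: $54.14
Total deductions = $88.55 + $64.15 + $10.39 + $74.81 + $9.84 + $17.71 + $54.14 = $319.59
Net pay = $983.94 − $319.59 = $664.35

$664.35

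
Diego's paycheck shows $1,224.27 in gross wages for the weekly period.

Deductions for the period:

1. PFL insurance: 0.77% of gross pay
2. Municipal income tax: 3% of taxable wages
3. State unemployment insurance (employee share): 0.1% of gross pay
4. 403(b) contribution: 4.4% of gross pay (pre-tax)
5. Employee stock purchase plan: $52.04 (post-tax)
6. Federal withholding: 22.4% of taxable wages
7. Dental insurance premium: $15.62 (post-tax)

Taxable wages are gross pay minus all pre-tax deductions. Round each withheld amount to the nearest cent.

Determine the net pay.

$794.81

403(b) contribution: $1,224.27 × 0.044 = $53.87
Taxable wages = $1,224.27 − $53.87 = $1,170.40
Municipal income tax: $1,170.40 × 0.03 = $35.11
Federal withholding: $1,170.40 × 0.224 = $262.17
PFL insurance: $1,224.27 × 0.0077 = $9.43
State unemployment insurance (employee share): $1,224.27 × 0.001 = $1.22
Employee stock purchase plan: $52.04
Dental insurance premium: $15.62
Total deductions = $53.87 + $35.11 + $262.17 + $9.43 + $1.22 + $52.04 + $15.62 = $429.46
Net pay = $1,224.27 − $429.46 = $794.81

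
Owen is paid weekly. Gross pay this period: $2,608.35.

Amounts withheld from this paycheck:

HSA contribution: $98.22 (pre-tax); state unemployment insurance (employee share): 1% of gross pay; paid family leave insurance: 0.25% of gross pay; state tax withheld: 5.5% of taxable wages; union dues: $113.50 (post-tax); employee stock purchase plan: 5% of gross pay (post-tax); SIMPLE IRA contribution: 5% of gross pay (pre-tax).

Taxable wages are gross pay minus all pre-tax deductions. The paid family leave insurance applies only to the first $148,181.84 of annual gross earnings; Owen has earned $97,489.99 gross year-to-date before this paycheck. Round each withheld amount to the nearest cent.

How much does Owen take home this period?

$1,972.31

SIMPLE IRA contribution: $2,608.35 × 0.05 = $130.42
HSA contribution: $98.22
Pre-tax total = $130.42 + $98.22 = $228.64
Taxable wages = $2,608.35 − $228.64 = $2,379.71
State tax withheld: $2,379.71 × 0.055 = $130.88
State unemployment insurance (employee share): $2,608.35 × 0.01 = $26.08
Paid family leave insurance: cap not yet reached, full $2,608.35 is subject → $2,608.35 × 0.0025 = $6.52
Union dues: $113.50
Employee stock purchase plan: $2,608.35 × 0.05 = $130.42
Total deductions = $130.42 + $98.22 + $130.88 + $26.08 + $6.52 + $113.50 + $130.42 = $636.04
Net pay = $2,608.35 − $636.04 = $1,972.31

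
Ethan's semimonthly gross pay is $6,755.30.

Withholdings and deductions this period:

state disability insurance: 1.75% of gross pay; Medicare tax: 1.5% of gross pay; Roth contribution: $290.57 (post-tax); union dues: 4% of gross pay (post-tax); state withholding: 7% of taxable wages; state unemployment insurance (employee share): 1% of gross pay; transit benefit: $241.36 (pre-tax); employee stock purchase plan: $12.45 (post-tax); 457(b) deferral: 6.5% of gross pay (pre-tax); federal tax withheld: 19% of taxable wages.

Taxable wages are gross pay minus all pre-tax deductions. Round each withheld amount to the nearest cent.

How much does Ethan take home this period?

Transit benefit: $241.36
457(b) deferral: $6,755.30 × 0.065 = $439.09
Pre-tax total = $241.36 + $439.09 = $680.45
Taxable wages = $6,755.30 − $680.45 = $6,074.85
Federal tax withheld: $6,074.85 × 0.19 = $1,154.22
State withholding: $6,074.85 × 0.07 = $425.24
State disability insurance: $6,755.30 × 0.0175 = $118.22
State unemployment insurance (employee share): $6,755.30 × 0.01 = $67.55
Medicare tax: $6,755.30 × 0.015 = $101.33
Employee stock purchase plan: $12.45
Union dues: $6,755.30 × 0.04 = $270.21
Roth contribution: $290.57
Total deductions = $241.36 + $439.09 + $1,154.22 + $425.24 + $118.22 + $67.55 + $101.33 + $12.45 + $270.21 + $290.57 = $3,120.24
Net pay = $6,755.30 − $3,120.24 = $3,635.06

$3,635.06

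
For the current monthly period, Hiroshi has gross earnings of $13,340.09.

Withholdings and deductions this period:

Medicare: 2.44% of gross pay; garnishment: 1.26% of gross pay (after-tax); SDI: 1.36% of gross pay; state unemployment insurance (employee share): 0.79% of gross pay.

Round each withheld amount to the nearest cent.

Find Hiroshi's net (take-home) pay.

$12,559.68

State unemployment insurance (employee share): $13,340.09 × 0.0079 = $105.39
SDI: $13,340.09 × 0.0136 = $181.43
Medicare: $13,340.09 × 0.0244 = $325.50
Garnishment: $13,340.09 × 0.0126 = $168.09
Total deductions = $105.39 + $181.43 + $325.50 + $168.09 = $780.41
Net pay = $13,340.09 − $780.41 = $12,559.68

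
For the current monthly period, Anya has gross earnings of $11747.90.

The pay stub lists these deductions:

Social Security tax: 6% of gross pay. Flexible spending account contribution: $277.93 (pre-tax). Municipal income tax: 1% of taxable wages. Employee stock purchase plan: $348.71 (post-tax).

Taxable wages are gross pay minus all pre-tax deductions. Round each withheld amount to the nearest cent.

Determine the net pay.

Flexible spending account contribution: $277.93
Taxable wages = $11747.90 − $277.93 = $11469.97
Municipal income tax: $11469.97 × 0.01 = $114.70
Social Security tax: $11747.90 × 0.06 = $704.87
Employee stock purchase plan: $348.71
Total deductions = $277.93 + $114.70 + $704.87 + $348.71 = $1446.21
Net pay = $11747.90 − $1446.21 = $10301.69

$10301.69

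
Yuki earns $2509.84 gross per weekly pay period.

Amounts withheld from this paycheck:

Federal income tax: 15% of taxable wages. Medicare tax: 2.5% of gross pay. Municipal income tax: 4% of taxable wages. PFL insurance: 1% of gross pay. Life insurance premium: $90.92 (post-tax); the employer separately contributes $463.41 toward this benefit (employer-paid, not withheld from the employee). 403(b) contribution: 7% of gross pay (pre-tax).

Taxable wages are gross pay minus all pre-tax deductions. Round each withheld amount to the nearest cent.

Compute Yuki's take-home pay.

403(b) contribution: $2509.84 × 0.07 = $175.69
Taxable wages = $2509.84 − $175.69 = $2334.15
Municipal income tax: $2334.15 × 0.04 = $93.37
Federal income tax: $2334.15 × 0.15 = $350.12
PFL insurance: $2509.84 × 0.01 = $25.10
Medicare tax: $2509.84 × 0.025 = $62.75
Life insurance premium: $90.92
(Employer's $463.41 toward life insurance premium is not withheld from the employee.)
Total deductions = $175.69 + $93.37 + $350.12 + $25.10 + $62.75 + $90.92 = $797.95
Net pay = $2509.84 − $797.95 = $1711.89

$1711.89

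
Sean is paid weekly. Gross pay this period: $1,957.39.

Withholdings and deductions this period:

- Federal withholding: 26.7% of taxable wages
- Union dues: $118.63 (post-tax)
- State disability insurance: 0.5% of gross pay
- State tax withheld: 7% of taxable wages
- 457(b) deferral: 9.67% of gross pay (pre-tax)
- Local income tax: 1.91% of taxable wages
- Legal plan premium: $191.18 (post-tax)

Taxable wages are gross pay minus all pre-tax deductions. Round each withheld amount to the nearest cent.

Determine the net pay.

$818.88

457(b) deferral: $1,957.39 × 0.0967 = $189.28
Taxable wages = $1,957.39 − $189.28 = $1,768.11
Federal withholding: $1,768.11 × 0.267 = $472.09
Local income tax: $1,768.11 × 0.0191 = $33.77
State tax withheld: $1,768.11 × 0.07 = $123.77
State disability insurance: $1,957.39 × 0.005 = $9.79
Union dues: $118.63
Legal plan premium: $191.18
Total deductions = $189.28 + $472.09 + $33.77 + $123.77 + $9.79 + $118.63 + $191.18 = $1,138.51
Net pay = $1,957.39 − $1,138.51 = $818.88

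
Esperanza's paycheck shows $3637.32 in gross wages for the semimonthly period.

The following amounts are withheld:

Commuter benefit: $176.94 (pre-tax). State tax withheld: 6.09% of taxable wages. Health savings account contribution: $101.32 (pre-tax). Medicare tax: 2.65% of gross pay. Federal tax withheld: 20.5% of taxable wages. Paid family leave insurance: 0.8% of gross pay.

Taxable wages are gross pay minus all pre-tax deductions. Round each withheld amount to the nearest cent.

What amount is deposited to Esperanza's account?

Commuter benefit: $176.94
Health savings account contribution: $101.32
Pre-tax total = $176.94 + $101.32 = $278.26
Taxable wages = $3637.32 − $278.26 = $3359.06
State tax withheld: $3359.06 × 0.0609 = $204.57
Federal tax withheld: $3359.06 × 0.205 = $688.61
Medicare tax: $3637.32 × 0.0265 = $96.39
Paid family leave insurance: $3637.32 × 0.008 = $29.10
Total deductions = $176.94 + $101.32 + $204.57 + $688.61 + $96.39 + $29.10 = $1296.93
Net pay = $3637.32 − $1296.93 = $2340.39

$2340.39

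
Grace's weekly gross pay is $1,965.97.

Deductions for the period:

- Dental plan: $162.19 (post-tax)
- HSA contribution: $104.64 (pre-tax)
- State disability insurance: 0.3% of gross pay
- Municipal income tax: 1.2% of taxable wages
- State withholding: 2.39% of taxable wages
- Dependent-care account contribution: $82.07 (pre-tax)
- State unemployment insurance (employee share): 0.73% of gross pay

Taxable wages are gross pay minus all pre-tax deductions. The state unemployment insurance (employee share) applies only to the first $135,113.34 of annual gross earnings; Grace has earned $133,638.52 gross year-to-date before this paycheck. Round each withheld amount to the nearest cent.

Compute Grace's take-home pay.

Dependent-care account contribution: $82.07
HSA contribution: $104.64
Pre-tax total = $82.07 + $104.64 = $186.71
Taxable wages = $1,965.97 − $186.71 = $1,779.26
Municipal income tax: $1,779.26 × 0.012 = $21.35
State withholding: $1,779.26 × 0.0239 = $42.52
State disability insurance: $1,965.97 × 0.003 = $5.90
State unemployment insurance (employee share): only $135,113.34 − $133,638.52 = $1,474.82 of this check is subject → $1,474.82 × 0.0073 = $10.77
Dental plan: $162.19
Total deductions = $82.07 + $104.64 + $21.35 + $42.52 + $5.90 + $10.77 + $162.19 = $429.44
Net pay = $1,965.97 − $429.44 = $1,536.53

$1,536.53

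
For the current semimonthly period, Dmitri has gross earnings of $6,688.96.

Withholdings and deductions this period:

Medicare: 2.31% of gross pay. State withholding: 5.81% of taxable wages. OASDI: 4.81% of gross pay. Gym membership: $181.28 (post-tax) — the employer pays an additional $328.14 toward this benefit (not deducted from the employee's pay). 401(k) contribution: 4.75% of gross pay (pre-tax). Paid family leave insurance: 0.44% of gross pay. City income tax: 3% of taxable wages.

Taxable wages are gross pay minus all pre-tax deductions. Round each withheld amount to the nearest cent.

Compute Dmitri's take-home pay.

$5,122.96

401(k) contribution: $6,688.96 × 0.0475 = $317.73
Taxable wages = $6,688.96 − $317.73 = $6,371.23
State withholding: $6,371.23 × 0.0581 = $370.17
City income tax: $6,371.23 × 0.03 = $191.14
Medicare: $6,688.96 × 0.0231 = $154.51
OASDI: $6,688.96 × 0.0481 = $321.74
Paid family leave insurance: $6,688.96 × 0.0044 = $29.43
Gym membership: $181.28
(Employer's $328.14 toward gym membership is not withheld from the employee.)
Total deductions = $317.73 + $370.17 + $191.14 + $154.51 + $321.74 + $29.43 + $181.28 = $1,566.00
Net pay = $6,688.96 − $1,566.00 = $5,122.96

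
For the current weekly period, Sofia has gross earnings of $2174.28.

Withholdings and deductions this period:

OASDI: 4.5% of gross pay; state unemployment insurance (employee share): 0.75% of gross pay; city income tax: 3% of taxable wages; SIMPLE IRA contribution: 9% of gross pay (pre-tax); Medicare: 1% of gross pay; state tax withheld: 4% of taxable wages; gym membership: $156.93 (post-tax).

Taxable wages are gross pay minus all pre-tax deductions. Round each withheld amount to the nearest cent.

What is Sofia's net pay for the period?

$1547.27

SIMPLE IRA contribution: $2174.28 × 0.09 = $195.69
Taxable wages = $2174.28 − $195.69 = $1978.59
City income tax: $1978.59 × 0.03 = $59.36
State tax withheld: $1978.59 × 0.04 = $79.14
Medicare: $2174.28 × 0.01 = $21.74
State unemployment insurance (employee share): $2174.28 × 0.0075 = $16.31
OASDI: $2174.28 × 0.045 = $97.84
Gym membership: $156.93
Total deductions = $195.69 + $59.36 + $79.14 + $21.74 + $16.31 + $97.84 + $156.93 = $627.01
Net pay = $2174.28 − $627.01 = $1547.27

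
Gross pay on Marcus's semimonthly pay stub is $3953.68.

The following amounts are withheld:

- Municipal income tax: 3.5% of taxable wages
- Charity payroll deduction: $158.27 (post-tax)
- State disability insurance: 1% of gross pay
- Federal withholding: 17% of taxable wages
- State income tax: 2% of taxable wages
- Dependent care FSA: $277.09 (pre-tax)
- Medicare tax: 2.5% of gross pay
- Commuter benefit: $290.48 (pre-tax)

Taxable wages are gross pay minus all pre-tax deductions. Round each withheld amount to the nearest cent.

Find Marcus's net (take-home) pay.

$2327.59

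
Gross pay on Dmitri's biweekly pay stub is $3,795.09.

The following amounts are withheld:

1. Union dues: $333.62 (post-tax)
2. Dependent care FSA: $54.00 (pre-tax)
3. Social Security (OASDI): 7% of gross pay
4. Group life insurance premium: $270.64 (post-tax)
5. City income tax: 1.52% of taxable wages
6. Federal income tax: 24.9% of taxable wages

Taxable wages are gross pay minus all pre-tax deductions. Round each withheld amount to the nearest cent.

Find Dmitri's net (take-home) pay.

$1,882.78

Dependent care FSA: $54.00
Taxable wages = $3,795.09 − $54.00 = $3,741.09
Federal income tax: $3,741.09 × 0.249 = $931.53
City income tax: $3,741.09 × 0.0152 = $56.86
Social Security (OASDI): $3,795.09 × 0.07 = $265.66
Group life insurance premium: $270.64
Union dues: $333.62
Total deductions = $54.00 + $931.53 + $56.86 + $265.66 + $270.64 + $333.62 = $1,912.31
Net pay = $3,795.09 − $1,912.31 = $1,882.78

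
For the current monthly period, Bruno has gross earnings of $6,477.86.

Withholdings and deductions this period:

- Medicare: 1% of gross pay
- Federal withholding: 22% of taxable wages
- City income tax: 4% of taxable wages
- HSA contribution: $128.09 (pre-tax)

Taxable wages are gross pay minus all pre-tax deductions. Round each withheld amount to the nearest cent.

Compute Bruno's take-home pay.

HSA contribution: $128.09
Taxable wages = $6,477.86 − $128.09 = $6,349.77
City income tax: $6,349.77 × 0.04 = $253.99
Federal withholding: $6,349.77 × 0.22 = $1,396.95
Medicare: $6,477.86 × 0.01 = $64.78
Total deductions = $128.09 + $253.99 + $1,396.95 + $64.78 = $1,843.81
Net pay = $6,477.86 − $1,843.81 = $4,634.05

$4,634.05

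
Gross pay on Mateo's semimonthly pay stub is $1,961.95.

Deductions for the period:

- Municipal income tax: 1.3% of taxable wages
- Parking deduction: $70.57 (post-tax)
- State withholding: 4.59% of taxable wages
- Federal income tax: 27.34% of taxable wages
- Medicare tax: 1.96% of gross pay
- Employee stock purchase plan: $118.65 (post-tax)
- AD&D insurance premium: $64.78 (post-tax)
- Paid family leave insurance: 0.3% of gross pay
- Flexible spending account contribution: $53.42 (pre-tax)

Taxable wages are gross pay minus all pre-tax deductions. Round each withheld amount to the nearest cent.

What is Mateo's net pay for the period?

$975.99

Flexible spending account contribution: $53.42
Taxable wages = $1,961.95 − $53.42 = $1,908.53
Federal income tax: $1,908.53 × 0.2734 = $521.79
Municipal income tax: $1,908.53 × 0.013 = $24.81
State withholding: $1,908.53 × 0.0459 = $87.60
Paid family leave insurance: $1,961.95 × 0.003 = $5.89
Medicare tax: $1,961.95 × 0.0196 = $38.45
Employee stock purchase plan: $118.65
Parking deduction: $70.57
AD&D insurance premium: $64.78
Total deductions = $53.42 + $521.79 + $24.81 + $87.60 + $5.89 + $38.45 + $118.65 + $70.57 + $64.78 = $985.96
Net pay = $1,961.95 − $985.96 = $975.99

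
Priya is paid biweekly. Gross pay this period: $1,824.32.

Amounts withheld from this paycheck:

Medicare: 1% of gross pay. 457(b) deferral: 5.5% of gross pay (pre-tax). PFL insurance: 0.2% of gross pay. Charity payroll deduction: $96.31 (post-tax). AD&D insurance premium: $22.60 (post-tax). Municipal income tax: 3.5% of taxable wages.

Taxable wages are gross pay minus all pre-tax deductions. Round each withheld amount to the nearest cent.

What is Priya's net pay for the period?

457(b) deferral: $1,824.32 × 0.055 = $100.34
Taxable wages = $1,824.32 − $100.34 = $1,723.98
Municipal income tax: $1,723.98 × 0.035 = $60.34
PFL insurance: $1,824.32 × 0.002 = $3.65
Medicare: $1,824.32 × 0.01 = $18.24
Charity payroll deduction: $96.31
AD&D insurance premium: $22.60
Total deductions = $100.34 + $60.34 + $3.65 + $18.24 + $96.31 + $22.60 = $301.48
Net pay = $1,824.32 − $301.48 = $1,522.84

$1,522.84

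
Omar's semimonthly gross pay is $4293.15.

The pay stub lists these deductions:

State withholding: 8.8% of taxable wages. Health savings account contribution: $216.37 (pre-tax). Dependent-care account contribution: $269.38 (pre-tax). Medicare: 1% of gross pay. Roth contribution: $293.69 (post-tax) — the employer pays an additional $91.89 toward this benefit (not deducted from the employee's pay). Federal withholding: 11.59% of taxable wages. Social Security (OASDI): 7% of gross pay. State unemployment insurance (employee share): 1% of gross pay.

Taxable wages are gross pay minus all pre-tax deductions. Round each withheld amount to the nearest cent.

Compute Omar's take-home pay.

Health savings account contribution: $216.37
Dependent-care account contribution: $269.38
Pre-tax total = $216.37 + $269.38 = $485.75
Taxable wages = $4293.15 − $485.75 = $3807.40
State withholding: $3807.40 × 0.088 = $335.05
Federal withholding: $3807.40 × 0.1159 = $441.28
Medicare: $4293.15 × 0.01 = $42.93
Social Security (OASDI): $4293.15 × 0.07 = $300.52
State unemployment insurance (employee share): $4293.15 × 0.01 = $42.93
Roth contribution: $293.69
(Employer's $91.89 toward Roth contribution is not withheld from the employee.)
Total deductions = $216.37 + $269.38 + $335.05 + $441.28 + $42.93 + $300.52 + $42.93 + $293.69 = $1942.15
Net pay = $4293.15 − $1942.15 = $2351.00

$2351.00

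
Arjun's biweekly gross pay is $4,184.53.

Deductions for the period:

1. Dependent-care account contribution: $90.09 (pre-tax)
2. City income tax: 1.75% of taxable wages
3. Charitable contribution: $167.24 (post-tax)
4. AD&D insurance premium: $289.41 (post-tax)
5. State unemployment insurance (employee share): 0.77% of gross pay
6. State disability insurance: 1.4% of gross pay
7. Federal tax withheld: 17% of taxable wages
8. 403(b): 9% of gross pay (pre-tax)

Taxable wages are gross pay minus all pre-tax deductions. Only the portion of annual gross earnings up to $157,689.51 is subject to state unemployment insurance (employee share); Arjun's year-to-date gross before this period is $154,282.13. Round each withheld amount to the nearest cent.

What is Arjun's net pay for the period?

$2,479.27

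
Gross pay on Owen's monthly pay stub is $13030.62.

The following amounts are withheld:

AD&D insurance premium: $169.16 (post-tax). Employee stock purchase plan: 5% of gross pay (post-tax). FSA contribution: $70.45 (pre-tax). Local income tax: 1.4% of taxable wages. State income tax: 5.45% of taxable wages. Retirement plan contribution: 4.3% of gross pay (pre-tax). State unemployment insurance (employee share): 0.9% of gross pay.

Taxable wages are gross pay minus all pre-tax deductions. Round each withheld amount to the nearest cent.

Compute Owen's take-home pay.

$10612.49

FSA contribution: $70.45
Retirement plan contribution: $13030.62 × 0.043 = $560.32
Pre-tax total = $70.45 + $560.32 = $630.77
Taxable wages = $13030.62 − $630.77 = $12399.85
Local income tax: $12399.85 × 0.014 = $173.60
State income tax: $12399.85 × 0.0545 = $675.79
State unemployment insurance (employee share): $13030.62 × 0.009 = $117.28
Employee stock purchase plan: $13030.62 × 0.05 = $651.53
AD&D insurance premium: $169.16
Total deductions = $70.45 + $560.32 + $173.60 + $675.79 + $117.28 + $651.53 + $169.16 = $2418.13
Net pay = $13030.62 − $2418.13 = $10612.49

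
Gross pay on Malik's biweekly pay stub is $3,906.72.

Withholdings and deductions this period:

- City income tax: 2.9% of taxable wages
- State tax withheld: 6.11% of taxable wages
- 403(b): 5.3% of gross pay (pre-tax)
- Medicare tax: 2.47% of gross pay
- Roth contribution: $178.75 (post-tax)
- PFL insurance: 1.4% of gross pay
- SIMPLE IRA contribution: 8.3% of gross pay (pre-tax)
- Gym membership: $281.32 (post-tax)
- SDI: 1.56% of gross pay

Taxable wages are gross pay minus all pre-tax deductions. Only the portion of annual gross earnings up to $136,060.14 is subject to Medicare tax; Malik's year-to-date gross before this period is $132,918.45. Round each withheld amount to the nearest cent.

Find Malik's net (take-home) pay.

$2,417.97

403(b): $3,906.72 × 0.053 = $207.06
SIMPLE IRA contribution: $3,906.72 × 0.083 = $324.26
Pre-tax total = $207.06 + $324.26 = $531.32
Taxable wages = $3,906.72 − $531.32 = $3,375.40
City income tax: $3,375.40 × 0.029 = $97.89
State tax withheld: $3,375.40 × 0.0611 = $206.24
PFL insurance: $3,906.72 × 0.014 = $54.69
Medicare tax: only $136,060.14 − $132,918.45 = $3,141.69 of this check is subject → $3,141.69 × 0.0247 = $77.60
SDI: $3,906.72 × 0.0156 = $60.94
Gym membership: $281.32
Roth contribution: $178.75
Total deductions = $207.06 + $324.26 + $97.89 + $206.24 + $54.69 + $77.60 + $60.94 + $281.32 + $178.75 = $1,488.75
Net pay = $3,906.72 − $1,488.75 = $2,417.97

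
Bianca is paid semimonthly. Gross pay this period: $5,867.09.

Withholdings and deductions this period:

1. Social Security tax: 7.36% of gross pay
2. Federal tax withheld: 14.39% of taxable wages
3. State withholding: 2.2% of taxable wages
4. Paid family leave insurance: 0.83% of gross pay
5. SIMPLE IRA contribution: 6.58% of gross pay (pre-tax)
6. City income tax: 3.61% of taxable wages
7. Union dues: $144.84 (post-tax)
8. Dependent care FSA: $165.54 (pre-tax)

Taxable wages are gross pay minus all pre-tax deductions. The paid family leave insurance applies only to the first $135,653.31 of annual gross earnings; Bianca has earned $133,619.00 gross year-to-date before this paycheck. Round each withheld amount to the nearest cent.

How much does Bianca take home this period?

$3,648.23

Dependent care FSA: $165.54
SIMPLE IRA contribution: $5,867.09 × 0.0658 = $386.05
Pre-tax total = $165.54 + $386.05 = $551.59
Taxable wages = $5,867.09 − $551.59 = $5,315.50
City income tax: $5,315.50 × 0.0361 = $191.89
State withholding: $5,315.50 × 0.022 = $116.94
Federal tax withheld: $5,315.50 × 0.1439 = $764.90
Paid family leave insurance: only $135,653.31 − $133,619.00 = $2,034.31 of this check is subject → $2,034.31 × 0.0083 = $16.88
Social Security tax: $5,867.09 × 0.0736 = $431.82
Union dues: $144.84
Total deductions = $165.54 + $386.05 + $191.89 + $116.94 + $764.90 + $16.88 + $431.82 + $144.84 = $2,218.86
Net pay = $5,867.09 − $2,218.86 = $3,648.23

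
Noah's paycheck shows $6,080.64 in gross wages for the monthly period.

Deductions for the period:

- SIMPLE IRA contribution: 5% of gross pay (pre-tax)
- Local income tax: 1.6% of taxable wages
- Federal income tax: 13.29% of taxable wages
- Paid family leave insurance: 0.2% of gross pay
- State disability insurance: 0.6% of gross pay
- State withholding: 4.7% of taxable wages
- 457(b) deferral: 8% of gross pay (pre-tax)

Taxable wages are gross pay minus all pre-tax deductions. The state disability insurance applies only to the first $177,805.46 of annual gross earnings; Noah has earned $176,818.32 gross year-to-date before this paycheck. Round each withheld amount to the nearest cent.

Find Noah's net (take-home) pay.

$4,235.74

SIMPLE IRA contribution: $6,080.64 × 0.05 = $304.03
457(b) deferral: $6,080.64 × 0.08 = $486.45
Pre-tax total = $304.03 + $486.45 = $790.48
Taxable wages = $6,080.64 − $790.48 = $5,290.16
Federal income tax: $5,290.16 × 0.1329 = $703.06
State withholding: $5,290.16 × 0.047 = $248.64
Local income tax: $5,290.16 × 0.016 = $84.64
Paid family leave insurance: $6,080.64 × 0.002 = $12.16
State disability insurance: only $177,805.46 − $176,818.32 = $987.14 of this check is subject → $987.14 × 0.006 = $5.92
Total deductions = $304.03 + $486.45 + $703.06 + $248.64 + $84.64 + $12.16 + $5.92 = $1,844.90
Net pay = $6,080.64 − $1,844.90 = $4,235.74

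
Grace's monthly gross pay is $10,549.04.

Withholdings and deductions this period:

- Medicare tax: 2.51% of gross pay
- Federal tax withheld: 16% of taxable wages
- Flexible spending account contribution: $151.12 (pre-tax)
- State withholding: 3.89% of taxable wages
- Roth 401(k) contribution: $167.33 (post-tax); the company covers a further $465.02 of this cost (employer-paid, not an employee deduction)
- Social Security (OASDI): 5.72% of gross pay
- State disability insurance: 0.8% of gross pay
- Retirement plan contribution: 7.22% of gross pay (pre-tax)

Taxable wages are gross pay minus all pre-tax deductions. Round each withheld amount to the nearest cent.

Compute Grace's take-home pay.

$6,599.72

Flexible spending account contribution: $151.12
Retirement plan contribution: $10,549.04 × 0.0722 = $761.64
Pre-tax total = $151.12 + $761.64 = $912.76
Taxable wages = $10,549.04 − $912.76 = $9,636.28
State withholding: $9,636.28 × 0.0389 = $374.85
Federal tax withheld: $9,636.28 × 0.16 = $1,541.80
Social Security (OASDI): $10,549.04 × 0.0572 = $603.41
State disability insurance: $10,549.04 × 0.008 = $84.39
Medicare tax: $10,549.04 × 0.0251 = $264.78
Roth 401(k) contribution: $167.33
(Employer's $465.02 toward Roth 401(k) contribution is not withheld from the employee.)
Total deductions = $151.12 + $761.64 + $374.85 + $1,541.80 + $603.41 + $84.39 + $264.78 + $167.33 = $3,949.32
Net pay = $10,549.04 − $3,949.32 = $6,599.72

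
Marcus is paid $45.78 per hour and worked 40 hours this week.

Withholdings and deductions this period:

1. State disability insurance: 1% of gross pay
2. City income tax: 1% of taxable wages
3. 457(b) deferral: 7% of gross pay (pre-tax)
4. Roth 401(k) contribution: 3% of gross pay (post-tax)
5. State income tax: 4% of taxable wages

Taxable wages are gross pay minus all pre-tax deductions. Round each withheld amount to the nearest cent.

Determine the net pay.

$1,544.62

Gross pay: 40 × $45.78 = $1,831.20
457(b) deferral: $1,831.20 × 0.07 = $128.18
Taxable wages = $1,831.20 − $128.18 = $1,703.02
State income tax: $1,703.02 × 0.04 = $68.12
City income tax: $1,703.02 × 0.01 = $17.03
State disability insurance: $1,831.20 × 0.01 = $18.31
Roth 401(k) contribution: $1,831.20 × 0.03 = $54.94
Total deductions = $128.18 + $68.12 + $17.03 + $18.31 + $54.94 = $286.58
Net pay = $1,831.20 − $286.58 = $1,544.62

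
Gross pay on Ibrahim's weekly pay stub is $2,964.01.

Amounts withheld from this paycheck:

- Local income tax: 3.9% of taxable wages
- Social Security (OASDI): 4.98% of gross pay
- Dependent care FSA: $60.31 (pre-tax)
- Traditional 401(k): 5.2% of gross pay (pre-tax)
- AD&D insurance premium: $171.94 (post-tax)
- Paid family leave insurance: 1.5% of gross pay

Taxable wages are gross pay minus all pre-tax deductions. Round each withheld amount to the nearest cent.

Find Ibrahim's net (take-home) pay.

$2,278.33

Dependent care FSA: $60.31
Traditional 401(k): $2,964.01 × 0.052 = $154.13
Pre-tax total = $60.31 + $154.13 = $214.44
Taxable wages = $2,964.01 − $214.44 = $2,749.57
Local income tax: $2,749.57 × 0.039 = $107.23
Paid family leave insurance: $2,964.01 × 0.015 = $44.46
Social Security (OASDI): $2,964.01 × 0.0498 = $147.61
AD&D insurance premium: $171.94
Total deductions = $60.31 + $154.13 + $107.23 + $44.46 + $147.61 + $171.94 = $685.68
Net pay = $2,964.01 − $685.68 = $2,278.33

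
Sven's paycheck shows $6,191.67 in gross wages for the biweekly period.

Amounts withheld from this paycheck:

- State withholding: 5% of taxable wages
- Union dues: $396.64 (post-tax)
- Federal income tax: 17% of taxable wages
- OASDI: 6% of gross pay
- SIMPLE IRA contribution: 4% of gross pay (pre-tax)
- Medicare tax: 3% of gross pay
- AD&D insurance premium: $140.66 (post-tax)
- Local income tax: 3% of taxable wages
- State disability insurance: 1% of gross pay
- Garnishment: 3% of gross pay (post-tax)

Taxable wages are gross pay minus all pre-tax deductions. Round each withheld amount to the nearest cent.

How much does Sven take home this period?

$3,115.78

SIMPLE IRA contribution: $6,191.67 × 0.04 = $247.67
Taxable wages = $6,191.67 − $247.67 = $5,944.00
Local income tax: $5,944.00 × 0.03 = $178.32
State withholding: $5,944.00 × 0.05 = $297.20
Federal income tax: $5,944.00 × 0.17 = $1,010.48
Medicare tax: $6,191.67 × 0.03 = $185.75
State disability insurance: $6,191.67 × 0.01 = $61.92
OASDI: $6,191.67 × 0.06 = $371.50
Garnishment: $6,191.67 × 0.03 = $185.75
Union dues: $396.64
AD&D insurance premium: $140.66
Total deductions = $247.67 + $178.32 + $297.20 + $1,010.48 + $185.75 + $61.92 + $371.50 + $185.75 + $396.64 + $140.66 = $3,075.89
Net pay = $6,191.67 − $3,075.89 = $3,115.78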